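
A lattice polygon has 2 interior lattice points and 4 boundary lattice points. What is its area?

By Pick's theorem, A = I + B/2 − 1 = 2 + 4/2 − 1 = 3.

3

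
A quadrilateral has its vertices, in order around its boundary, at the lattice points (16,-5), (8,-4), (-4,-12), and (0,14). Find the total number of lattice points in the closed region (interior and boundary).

Using the shoelace formula, 2A = |(16·(-4) − 8·(-5)) + (8·(-12) − (-4)·(-4)) + ((-4)·14 − 0·(-12)) + (0·(-5) − 16·14)| = 416, so the area is 208.
Along each edge there are gcd(|Δx|,|Δy|)+1 lattice points, so counting each shared vertex once the boundary has gcd(8,1) + gcd(12,8) + gcd(4,26) + gcd(16,19) = 1+4+2+1 = 8.
Pick's theorem gives I = A − B/2 + 1 = 208 − 8/2 + 1 = 205, so the closed region contains I + B = 205 + 8 = 213 lattice points.

213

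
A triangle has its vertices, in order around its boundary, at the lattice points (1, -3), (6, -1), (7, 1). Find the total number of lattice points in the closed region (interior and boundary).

Using the shoelace formula, 2A = |[1·(-1) − 6·(-3)] + [6·1 − 7·(-1)] + [7·(-3) − 1·1]| = 8, so the area is 4.
Summing gcd(|Δx|,|Δy|) over the edges gives the boundary count: gcd(5,2) + gcd(1,2) + gcd(6,4) = 1+1+2 = 4.
Pick's theorem gives I = A − B/2 + 1 = 4 − 4/2 + 1 = 3, so the closed region contains I + B = 3 + 4 = 7 lattice points.

7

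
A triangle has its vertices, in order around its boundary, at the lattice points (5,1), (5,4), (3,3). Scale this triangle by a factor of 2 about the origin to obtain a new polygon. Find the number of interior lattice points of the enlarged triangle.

7

Using the shoelace formula, 2A = |[5·4 − 5·1] + [5·3 − 3·4] + [3·1 − 5·3]| = 6, so the area is 3.
Along each edge there are gcd(|Δx|,|Δy|)+1 lattice points, so counting each shared vertex once the boundary has gcd(0,3) + gcd(2,1) + gcd(2,2) = 3+1+2 = 6.
Scaling by 2 multiplies the area by 2² = 4 (so the new area is 12) and multiplies the boundary lattice-point count by 2, giving 12.
By Pick's theorem, the interior count of the dilated polygon is 12 − 12/2 + 1 = 7.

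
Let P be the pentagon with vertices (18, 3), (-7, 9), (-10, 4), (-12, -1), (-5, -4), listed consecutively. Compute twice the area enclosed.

403

The shoelace formula gives twice the area as |[18·9 − (-7)·3] + [(-7)·4 − (-10)·9] + [(-10)·(-1) − (-12)·4] + [(-12)·(-4) − (-5)·(-1)] + [(-5)·3 − 18·(-4)]| = 403, so the area is 403/2.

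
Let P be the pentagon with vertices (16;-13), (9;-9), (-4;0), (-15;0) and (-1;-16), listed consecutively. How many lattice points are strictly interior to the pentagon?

The shoelace formula gives twice the area as |[16·(-9) − 9·(-13)] + [9·0 − (-4)·(-9)] + [(-4)·0 − (-15)·0] + [(-15)·(-16) − (-1)·0] + [(-1)·(-13) − 16·(-16)]| = 446, so the area is 223.
Along each edge there are gcd(|Δx|,|Δy|)+1 lattice points, so counting each shared vertex once the boundary has gcd(7,4) + gcd(13,9) + gcd(11,0) + gcd(14,16) + gcd(17,3) = 1+1+11+2+1 = 16.
Pick's theorem gives I = A − B/2 + 1 = 223 − 16/2 + 1 = 216.

216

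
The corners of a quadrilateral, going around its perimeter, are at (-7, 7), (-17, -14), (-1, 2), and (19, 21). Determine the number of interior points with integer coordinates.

186

Using the shoelace formula, 2A = |((-7)·(-14) − (-17)·7) + ((-17)·2 − (-1)·(-14)) + ((-1)·21 − 19·2) + (19·7 − (-7)·21)| = 390, so the area is 195.
The number of boundary lattice points is Σ gcd(|Δx|,|Δy|) = gcd(10,21) + gcd(16,16) + gcd(20,19) + gcd(26,14) = 1+16+1+2 = 20.
By Pick's theorem A = I + B/2 − 1, so I = 195 − 20/2 + 1 = 186.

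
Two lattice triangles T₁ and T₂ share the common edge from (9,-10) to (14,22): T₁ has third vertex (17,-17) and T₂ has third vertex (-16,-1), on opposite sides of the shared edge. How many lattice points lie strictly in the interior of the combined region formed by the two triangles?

566

The union is the simple quadrilateral with vertices (9,-10), (17,-17), (14,22), (-16,-1) in order.
Using the shoelace formula, 2A = |(9·(-17) − 17·(-10)) + (17·22 − 14·(-17)) + (14·(-1) − (-16)·22) + ((-16)·(-10) − 9·(-1))| = 1136, so the area is 568.
Summing gcd(|Δx|,|Δy|) over the edges gives the boundary count: gcd(8,7) + gcd(3,39) + gcd(30,23) + gcd(25,9) = 1+3+1+1 = 6.
By Pick's theorem I = A − B/2 + 1 = 568 − 6/2 + 1 = 566.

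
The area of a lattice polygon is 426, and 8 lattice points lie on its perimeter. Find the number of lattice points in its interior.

From Pick's theorem, I = A − B/2 + 1 = 426 − 8/2 + 1 = 423.

423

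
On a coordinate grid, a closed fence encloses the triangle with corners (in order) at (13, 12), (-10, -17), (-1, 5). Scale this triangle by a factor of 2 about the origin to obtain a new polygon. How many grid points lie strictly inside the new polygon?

482

Using the shoelace formula, 2A = |(13·(-17) − (-10)·12) + ((-10)·5 − (-1)·(-17)) + ((-1)·12 − 13·5)| = 245, so the area is 245/2.
The number of boundary lattice points is Σ gcd(|Δx|,|Δy|) = gcd(23,29) + gcd(9,22) + gcd(14,7) = 1+1+7 = 9.
Scaling by 2 multiplies the area by 2² = 4 (so the new area is 490) and multiplies the boundary lattice-point count by 2, giving 18.
By Pick's theorem, the interior count of the dilated polygon is 490 − 18/2 + 1 = 482.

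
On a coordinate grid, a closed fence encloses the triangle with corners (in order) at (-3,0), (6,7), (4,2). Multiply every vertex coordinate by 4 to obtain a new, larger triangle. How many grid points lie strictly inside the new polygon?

243

By the shoelace formula, twice the signed area is |[(-3)·7 − 6·0] + [6·2 − 4·7] + [4·0 − (-3)·2]| = 31, so the area is 31/2.
Summing gcd(|Δx|,|Δy|) over the edges gives the boundary count: gcd(9,7) + gcd(2,5) + gcd(7,2) = 1+1+1 = 3.
Scaling by 4 multiplies the area by 4² = 16 (so the new area is 248) and multiplies the boundary lattice-point count by 4, giving 12.
By Pick's theorem, the interior count of the dilated polygon is 248 − 12/2 + 1 = 243.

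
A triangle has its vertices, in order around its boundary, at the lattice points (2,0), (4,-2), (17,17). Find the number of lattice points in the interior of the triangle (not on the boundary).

By the shoelace formula, twice the signed area is |[2·(-2) − 4·0] + [4·17 − 17·(-2)] + [17·0 − 2·17]| = 64, so the area is 32.
The number of boundary lattice points is Σ gcd(|Δx|,|Δy|) = gcd(2,2) + gcd(13,19) + gcd(15,17) = 2+1+1 = 4.
Pick's theorem gives I = A − B/2 + 1 = 32 − 4/2 + 1 = 31.

31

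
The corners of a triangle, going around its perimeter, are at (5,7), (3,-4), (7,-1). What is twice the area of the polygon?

Using the shoelace formula, 2A = |[5·(-4) − 3·7] + [3·(-1) − 7·(-4)] + [7·7 − 5·(-1)]| = 38, so the area is 19.

38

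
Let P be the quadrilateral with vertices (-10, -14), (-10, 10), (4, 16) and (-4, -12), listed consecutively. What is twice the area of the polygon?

By the shoelace formula, twice the signed area is |[(-10)·10 − (-10)·(-14)] + [(-10)·16 − 4·10] + [4·(-12) − (-4)·16] + [(-4)·(-14) − (-10)·(-12)]| = 488, so the area is 244.

488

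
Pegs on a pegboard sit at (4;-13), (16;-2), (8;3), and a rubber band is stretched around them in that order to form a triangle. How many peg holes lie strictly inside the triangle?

72

The shoelace formula gives twice the area as |(4·(-2) − 16·(-13)) + (16·3 − 8·(-2)) + (8·(-13) − 4·3)| = 148, so the area is 74.
The number of boundary lattice points is Σ gcd(|Δx|,|Δy|) = gcd(12,11) + gcd(8,5) + gcd(4,16) = 1+1+4 = 6.
By Pick's theorem A = I + B/2 − 1, so I = 74 − 6/2 + 1 = 72.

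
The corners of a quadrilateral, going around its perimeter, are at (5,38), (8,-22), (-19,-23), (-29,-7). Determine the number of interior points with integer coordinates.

1306

By the shoelace formula, twice the signed area is |(5·(-22) − 8·38) + (8·(-23) − (-19)·(-22)) + ((-19)·(-7) − (-29)·(-23)) + ((-29)·38 − 5·(-7))| = 2617, so the area is 1308.5.
Summing gcd(|Δx|,|Δy|) over the edges gives the boundary count: gcd(3,60) + gcd(27,1) + gcd(10,16) + gcd(34,45) = 3+1+2+1 = 7.
By Pick's theorem A = I + B/2 − 1, so I = 1308.5 − 7/2 + 1 = 1306.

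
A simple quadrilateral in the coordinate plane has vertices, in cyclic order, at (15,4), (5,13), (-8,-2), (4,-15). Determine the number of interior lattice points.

318

By the shoelace formula, twice the signed area is |(15·13 − 5·4) + (5·(-2) − (-8)·13) + ((-8)·(-15) − 4·(-2)) + (4·4 − 15·(-15))| = 638, so the area is 319.
Along each edge there are gcd(|Δx|,|Δy|)+1 lattice points, so counting each shared vertex once the boundary has gcd(10,9) + gcd(13,15) + gcd(12,13) + gcd(11,19) = 1+1+1+1 = 4.
By Pick's theorem A = I + B/2 − 1, so I = 319 − 4/2 + 1 = 318.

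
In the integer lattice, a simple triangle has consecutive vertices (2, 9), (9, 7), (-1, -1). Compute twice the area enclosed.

By the shoelace formula, twice the signed area is |[2·7 − 9·9] + [9·(-1) − (-1)·7] + [(-1)·9 − 2·(-1)]| = 76, so the area is 38.

76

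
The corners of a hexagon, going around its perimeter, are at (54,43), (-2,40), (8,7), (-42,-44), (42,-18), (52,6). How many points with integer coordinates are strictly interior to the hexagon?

The shoelace formula gives twice the area as |(54·40 − (-2)·43) + ((-2)·7 − 8·40) + (8·(-44) − (-42)·7) + ((-42)·(-18) − 42·(-44)) + (42·6 − 52·(-18)) + (52·43 − 54·6)| = 7558, so the area is 3779.
Along each edge there are gcd(|Δx|,|Δy|)+1 lattice points, so counting each shared vertex once the boundary has gcd(56,3) + gcd(10,33) + gcd(50,51) + gcd(84,26) + gcd(10,24) + gcd(2,37) = 1+1+1+2+2+1 = 8.
By Pick's theorem A = I + B/2 − 1, so I = 3779 − 8/2 + 1 = 3776.

3776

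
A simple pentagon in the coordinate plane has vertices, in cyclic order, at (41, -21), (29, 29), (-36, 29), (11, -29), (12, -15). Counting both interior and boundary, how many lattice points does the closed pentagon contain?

2513

The shoelace formula gives twice the area as |(41·29 − 29·(-21)) + (29·29 − (-36)·29) + ((-36)·(-29) − 11·29) + (11·(-15) − 12·(-29)) + (12·(-21) − 41·(-15))| = 4954, so the area is 2477.
Summing gcd(|Δx|,|Δy|) over the edges gives the boundary count: gcd(12,50) + gcd(65,0) + gcd(47,58) + gcd(1,14) + gcd(29,6) = 2+65+1+1+1 = 70.
Pick's theorem gives I = A − B/2 + 1 = 2477 − 70/2 + 1 = 2443, so the closed region contains I + B = 2443 + 70 = 2513 lattice points.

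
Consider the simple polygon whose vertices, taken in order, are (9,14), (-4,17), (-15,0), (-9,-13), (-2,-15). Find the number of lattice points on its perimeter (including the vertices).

The number of boundary lattice points is Σ gcd(|Δx|,|Δy|) = gcd(13,3) + gcd(11,17) + gcd(6,13) + gcd(7,2) + gcd(11,29) = 1+1+1+1+1 = 5.

5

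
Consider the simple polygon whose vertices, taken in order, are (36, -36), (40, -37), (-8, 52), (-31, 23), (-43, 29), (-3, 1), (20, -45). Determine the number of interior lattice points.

By the shoelace formula, twice the signed area is |(36·(-37) − 40·(-36)) + (40·52 − (-8)·(-37)) + ((-8)·23 − (-31)·52) + ((-31)·29 − (-43)·23) + ((-43)·1 − (-3)·29) + ((-3)·(-45) − 20·1) + (20·(-36) − 36·(-45))| = 4469, so the area is 2234.5.
Along each edge there are gcd(|Δx|,|Δy|)+1 lattice points, so counting each shared vertex once the boundary has gcd(4,1) + gcd(48,89) + gcd(23,29) + gcd(12,6) + gcd(40,28) + gcd(23,46) + gcd(16,9) = 1+1+1+6+4+23+1 = 37.
Pick's theorem gives I = A − B/2 + 1 = 2234.5 − 37/2 + 1 = 2217.

2217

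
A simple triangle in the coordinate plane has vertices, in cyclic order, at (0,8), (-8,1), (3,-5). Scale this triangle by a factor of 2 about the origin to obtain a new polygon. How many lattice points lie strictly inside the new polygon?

248

By the shoelace formula, twice the signed area is |[0·1 − (-8)·8] + [(-8)·(-5) − 3·1] + [3·8 − 0·(-5)]| = 125, so the area is 125/2.
Along each edge there are gcd(|Δx|,|Δy|)+1 lattice points, so counting each shared vertex once the boundary has gcd(8,7) + gcd(11,6) + gcd(3,13) = 1+1+1 = 3.
Scaling by 2 multiplies the area by 2² = 4 (so the new area is 250) and multiplies the boundary lattice-point count by 2, giving 6.
By Pick's theorem, the interior count of the dilated polygon is 250 − 6/2 + 1 = 248.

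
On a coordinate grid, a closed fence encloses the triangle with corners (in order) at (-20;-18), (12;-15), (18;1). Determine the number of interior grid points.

237

Using the shoelace formula, 2A = |((-20)·(-15) − 12·(-18)) + (12·1 − 18·(-15)) + (18·(-18) − (-20)·1)| = 494, so the area is 247.
Summing gcd(|Δx|,|Δy|) over the edges gives the boundary count: gcd(32,3) + gcd(6,16) + gcd(38,19) = 1+2+19 = 22.
By Pick's theorem A = I + B/2 − 1, so I = 247 − 22/2 + 1 = 237.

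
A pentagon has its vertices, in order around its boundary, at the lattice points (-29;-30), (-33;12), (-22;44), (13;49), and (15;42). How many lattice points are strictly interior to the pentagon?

1793

By the shoelace formula, twice the signed area is |((-29)·12 − (-33)·(-30)) + ((-33)·44 − (-22)·12) + ((-22)·49 − 13·44) + (13·42 − 15·49) + (15·(-30) − (-29)·42)| = 3597, so the area is 3597/2.
The number of boundary lattice points is Σ gcd(|Δx|,|Δy|) = gcd(4,42) + gcd(11,32) + gcd(35,5) + gcd(2,7) + gcd(44,72) = 2+1+5+1+4 = 13.
Pick's theorem gives I = A − B/2 + 1 = 3597/2 − 13/2 + 1 = 1793.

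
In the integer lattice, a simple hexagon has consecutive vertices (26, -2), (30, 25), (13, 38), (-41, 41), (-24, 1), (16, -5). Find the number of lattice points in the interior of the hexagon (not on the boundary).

Using the shoelace formula, 2A = |(26·25 − 30·(-2)) + (30·38 − 13·25) + (13·41 − (-41)·38) + ((-41)·1 − (-24)·41) + ((-24)·(-5) − 16·1) + (16·(-2) − 26·(-5))| = 4761, so the area is 2380.5.
Along each edge there are gcd(|Δx|,|Δy|)+1 lattice points, so counting each shared vertex once the boundary has gcd(4,27) + gcd(17,13) + gcd(54,3) + gcd(17,40) + gcd(40,6) + gcd(10,3) = 1+1+3+1+2+1 = 9.
Pick's theorem gives I = A − B/2 + 1 = 2380.5 − 9/2 + 1 = 2377.

2377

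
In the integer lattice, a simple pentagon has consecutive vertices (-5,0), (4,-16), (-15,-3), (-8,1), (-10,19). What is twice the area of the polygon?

The shoelace formula gives twice the area as |[(-5)·(-16) − 4·0] + [4·(-3) − (-15)·(-16)] + [(-15)·1 − (-8)·(-3)] + [(-8)·19 − (-10)·1] + [(-10)·0 − (-5)·19]| = 258, so the area is 129.

258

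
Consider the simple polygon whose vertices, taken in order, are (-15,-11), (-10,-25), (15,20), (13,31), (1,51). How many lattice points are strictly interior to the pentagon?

1010

By the shoelace formula, twice the signed area is |((-15)·(-25) − (-10)·(-11)) + ((-10)·20 − 15·(-25)) + (15·31 − 13·20) + (13·51 − 1·31) + (1·(-11) − (-15)·51)| = 2031, so the area is 2031/2.
Along each edge there are gcd(|Δx|,|Δy|)+1 lattice points, so counting each shared vertex once the boundary has gcd(5,14) + gcd(25,45) + gcd(2,11) + gcd(12,20) + gcd(16,62) = 1+5+1+4+2 = 13.
Pick's theorem gives I = A − B/2 + 1 = 2031/2 − 13/2 + 1 = 1010.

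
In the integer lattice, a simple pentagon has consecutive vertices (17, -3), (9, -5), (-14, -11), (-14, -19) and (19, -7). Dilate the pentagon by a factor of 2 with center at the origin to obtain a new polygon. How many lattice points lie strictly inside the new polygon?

797

Using the shoelace formula, 2A = |[17·(-5) − 9·(-3)] + [9·(-11) − (-14)·(-5)] + [(-14)·(-19) − (-14)·(-11)] + [(-14)·(-7) − 19·(-19)] + [19·(-3) − 17·(-7)]| = 406, so the area is 203.
Along each edge there are gcd(|Δx|,|Δy|)+1 lattice points, so counting each shared vertex once the boundary has gcd(8,2) + gcd(23,6) + gcd(0,8) + gcd(33,12) + gcd(2,4) = 2+1+8+3+2 = 16.
Scaling by 2 multiplies the area by 2² = 4 (so the new area is 812) and multiplies the boundary lattice-point count by 2, giving 32.
By Pick's theorem, the interior count of the dilated polygon is 812 − 32/2 + 1 = 797.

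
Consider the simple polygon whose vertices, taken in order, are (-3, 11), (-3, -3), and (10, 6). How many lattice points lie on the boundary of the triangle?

16

Summing gcd(|Δx|,|Δy|) over the edges gives the boundary count: gcd(0,14) + gcd(13,9) + gcd(13,5) = 14+1+1 = 16.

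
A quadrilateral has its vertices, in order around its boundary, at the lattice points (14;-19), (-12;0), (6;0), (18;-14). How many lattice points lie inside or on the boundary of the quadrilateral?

The shoelace formula gives twice the area as |[14·0 − (-12)·(-19)] + [(-12)·0 − 6·0] + [6·(-14) − 18·0] + [18·(-19) − 14·(-14)]| = 458, so the area is 229.
The number of boundary lattice points is Σ gcd(|Δx|,|Δy|) = gcd(26,19) + gcd(18,0) + gcd(12,14) + gcd(4,5) = 1+18+2+1 = 22.
Pick's theorem gives I = A − B/2 + 1 = 229 − 22/2 + 1 = 219, so the closed region contains I + B = 219 + 22 = 241 lattice points.

241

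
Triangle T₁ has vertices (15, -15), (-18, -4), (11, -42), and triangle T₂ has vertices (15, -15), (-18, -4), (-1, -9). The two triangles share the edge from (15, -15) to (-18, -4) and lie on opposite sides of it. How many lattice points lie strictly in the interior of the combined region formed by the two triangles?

477

The union is the simple quadrilateral with vertices (15, -15), (11, -42), (-18, -4), (-1, -9) in order.
By the shoelace formula, twice the signed area is |[15·(-42) − 11·(-15)] + [11·(-4) − (-18)·(-42)] + [(-18)·(-9) − (-1)·(-4)] + [(-1)·(-15) − 15·(-9)]| = 957, so the area is 478.5.
Summing gcd(|Δx|,|Δy|) over the edges gives the boundary count: gcd(4,27) + gcd(29,38) + gcd(17,5) + gcd(16,6) = 1+1+1+2 = 5.
By Pick's theorem I = A − B/2 + 1 = 478.5 − 5/2 + 1 = 477.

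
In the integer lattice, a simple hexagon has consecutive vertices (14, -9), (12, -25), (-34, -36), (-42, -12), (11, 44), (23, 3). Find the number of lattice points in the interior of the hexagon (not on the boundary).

By the shoelace formula, twice the signed area is |(14·(-25) − 12·(-9)) + (12·(-36) − (-34)·(-25)) + ((-34)·(-12) − (-42)·(-36)) + ((-42)·44 − 11·(-12)) + (11·3 − 23·44) + (23·(-9) − 14·3)| = 5572, so the area is 2786.
Along each edge there are gcd(|Δx|,|Δy|)+1 lattice points, so counting each shared vertex once the boundary has gcd(2,16) + gcd(46,11) + gcd(8,24) + gcd(53,56) + gcd(12,41) + gcd(9,12) = 2+1+8+1+1+3 = 16.
Pick's theorem gives I = A − B/2 + 1 = 2786 − 16/2 + 1 = 2779.

2779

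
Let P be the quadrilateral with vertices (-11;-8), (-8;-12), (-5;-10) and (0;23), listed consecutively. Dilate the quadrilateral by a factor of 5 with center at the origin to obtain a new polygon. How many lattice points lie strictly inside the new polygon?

The shoelace formula gives twice the area as |[(-11)·(-12) − (-8)·(-8)] + [(-8)·(-10) − (-5)·(-12)] + [(-5)·23 − 0·(-10)] + [0·(-8) − (-11)·23]| = 226, so the area is 113.
Along each edge there are gcd(|Δx|,|Δy|)+1 lattice points, so counting each shared vertex once the boundary has gcd(3,4) + gcd(3,2) + gcd(5,33) + gcd(11,31) = 1+1+1+1 = 4.
Scaling by 5 multiplies the area by 5² = 25 (so the new area is 2825) and multiplies the boundary lattice-point count by 5, giving 20.
By Pick's theorem, the interior count of the dilated polygon is 2825 − 20/2 + 1 = 2816.

2816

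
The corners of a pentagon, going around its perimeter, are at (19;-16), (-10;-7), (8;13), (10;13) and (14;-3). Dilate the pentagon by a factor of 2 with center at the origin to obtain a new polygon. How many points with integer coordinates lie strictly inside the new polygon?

1535

Using the shoelace formula, 2A = |[19·(-7) − (-10)·(-16)] + [(-10)·13 − 8·(-7)] + [8·13 − 10·13] + [10·(-3) − 14·13] + [14·(-16) − 19·(-3)]| = 772, so the area is 386.
Summing gcd(|Δx|,|Δy|) over the edges gives the boundary count: gcd(29,9) + gcd(18,20) + gcd(2,0) + gcd(4,16) + gcd(5,13) = 1+2+2+4+1 = 10.
Scaling by 2 multiplies the area by 2² = 4 (so the new area is 1544) and multiplies the boundary lattice-point count by 2, giving 20.
By Pick's theorem, the interior count of the dilated polygon is 1544 − 20/2 + 1 = 1535.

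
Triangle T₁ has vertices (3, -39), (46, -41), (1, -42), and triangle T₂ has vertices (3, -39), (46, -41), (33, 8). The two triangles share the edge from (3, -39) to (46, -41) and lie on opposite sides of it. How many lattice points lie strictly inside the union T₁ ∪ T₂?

The union is the simple quadrilateral with vertices (3, -39), (1, -42), (46, -41), (33, 8) in order.
By the shoelace formula, twice the signed area is |[3·(-42) − 1·(-39)] + [1·(-41) − 46·(-42)] + [46·8 − 33·(-41)] + [33·(-39) − 3·8]| = 2214, so the area is 1107.
The number of boundary lattice points is Σ gcd(|Δx|,|Δy|) = gcd(2,3) + gcd(45,1) + gcd(13,49) + gcd(30,47) = 1+1+1+1 = 4.
By Pick's theorem I = A − B/2 + 1 = 1107 − 4/2 + 1 = 1106.

1106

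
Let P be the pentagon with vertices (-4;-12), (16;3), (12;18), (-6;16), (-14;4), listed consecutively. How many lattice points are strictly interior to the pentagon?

552

The shoelace formula gives twice the area as |((-4)·3 − 16·(-12)) + (16·18 − 12·3) + (12·16 − (-6)·18) + ((-6)·4 − (-14)·16) + ((-14)·(-12) − (-4)·4)| = 1116, so the area is 558.
Summing gcd(|Δx|,|Δy|) over the edges gives the boundary count: gcd(20,15) + gcd(4,15) + gcd(18,2) + gcd(8,12) + gcd(10,16) = 5+1+2+4+2 = 14.
By Pick's theorem A = I + B/2 − 1, so I = 558 − 14/2 + 1 = 552.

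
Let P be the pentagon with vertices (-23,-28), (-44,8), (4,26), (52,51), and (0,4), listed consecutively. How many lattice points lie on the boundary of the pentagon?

Summing gcd(|Δx|,|Δy|) over the edges gives the boundary count: gcd(21,36) + gcd(48,18) + gcd(48,25) + gcd(52,47) + gcd(23,32) = 3+6+1+1+1 = 12.

12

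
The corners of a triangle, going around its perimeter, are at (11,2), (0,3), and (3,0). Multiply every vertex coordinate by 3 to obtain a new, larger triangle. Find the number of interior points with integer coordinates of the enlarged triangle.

By the shoelace formula, twice the signed area is |(11·3 − 0·2) + (0·0 − 3·3) + (3·2 − 11·0)| = 30, so the area is 15.
Summing gcd(|Δx|,|Δy|) over the edges gives the boundary count: gcd(11,1) + gcd(3,3) + gcd(8,2) = 1+3+2 = 6.
Scaling by 3 multiplies the area by 3² = 9 (so the new area is 135) and multiplies the boundary lattice-point count by 3, giving 18.
By Pick's theorem, the interior count of the dilated polygon is 135 − 18/2 + 1 = 127.

127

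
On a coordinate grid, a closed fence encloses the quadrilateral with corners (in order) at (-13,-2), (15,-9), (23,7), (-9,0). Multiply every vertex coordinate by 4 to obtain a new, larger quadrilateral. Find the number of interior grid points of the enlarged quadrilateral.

Using the shoelace formula, 2A = |[(-13)·(-9) − 15·(-2)] + [15·7 − 23·(-9)] + [23·0 − (-9)·7] + [(-9)·(-2) − (-13)·0]| = 540, so the area is 270.
Along each edge there are gcd(|Δx|,|Δy|)+1 lattice points, so counting each shared vertex once the boundary has gcd(28,7) + gcd(8,16) + gcd(32,7) + gcd(4,2) = 7+8+1+2 = 18.
Scaling by 4 multiplies the area by 4² = 16 (so the new area is 4320) and multiplies the boundary lattice-point count by 4, giving 72.
By Pick's theorem, the interior count of the dilated polygon is 4320 − 72/2 + 1 = 4285.

4285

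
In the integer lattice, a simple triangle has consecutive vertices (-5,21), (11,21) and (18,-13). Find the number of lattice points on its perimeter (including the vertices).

18

Along each edge there are gcd(|Δx|,|Δy|)+1 lattice points, so counting each shared vertex once the boundary has gcd(16,0) + gcd(7,34) + gcd(23,34) = 16+1+1 = 18.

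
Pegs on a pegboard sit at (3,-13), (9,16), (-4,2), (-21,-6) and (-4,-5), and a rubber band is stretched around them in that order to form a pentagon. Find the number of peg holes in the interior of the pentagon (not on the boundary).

229

Using the shoelace formula, 2A = |(3·16 − 9·(-13)) + (9·2 − (-4)·16) + ((-4)·(-6) − (-21)·2) + ((-21)·(-5) − (-4)·(-6)) + ((-4)·(-13) − 3·(-5))| = 461, so the area is 461/2.
Along each edge there are gcd(|Δx|,|Δy|)+1 lattice points, so counting each shared vertex once the boundary has gcd(6,29) + gcd(13,14) + gcd(17,8) + gcd(17,1) + gcd(7,8) = 1+1+1+1+1 = 5.
By Pick's theorem A = I + B/2 − 1, so I = 461/2 − 5/2 + 1 = 229.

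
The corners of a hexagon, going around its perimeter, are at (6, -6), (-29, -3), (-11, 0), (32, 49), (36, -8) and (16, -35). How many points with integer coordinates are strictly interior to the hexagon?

Using the shoelace formula, 2A = |(6·(-3) − (-29)·(-6)) + ((-29)·0 − (-11)·(-3)) + ((-11)·49 − 32·0) + (32·(-8) − 36·49) + (36·(-35) − 16·(-8)) + (16·(-6) − 6·(-35))| = 3802, so the area is 1901.
Summing gcd(|Δx|,|Δy|) over the edges gives the boundary count: gcd(35,3) + gcd(18,3) + gcd(43,49) + gcd(4,57) + gcd(20,27) + gcd(10,29) = 1+3+1+1+1+1 = 8.
By Pick's theorem A = I + B/2 − 1, so I = 1901 − 8/2 + 1 = 1898.

1898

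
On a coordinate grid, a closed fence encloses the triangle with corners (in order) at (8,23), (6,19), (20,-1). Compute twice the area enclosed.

96

By the shoelace formula, twice the signed area is |[8·19 − 6·23] + [6·(-1) − 20·19] + [20·23 − 8·(-1)]| = 96, so the area is 48.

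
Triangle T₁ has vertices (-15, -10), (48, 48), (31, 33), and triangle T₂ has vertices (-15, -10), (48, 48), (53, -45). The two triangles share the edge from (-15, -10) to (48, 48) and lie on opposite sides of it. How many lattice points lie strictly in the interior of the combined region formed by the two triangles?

The union is the simple quadrilateral with vertices (-15, -10), (31, 33), (48, 48), (53, -45) in order.
Using the shoelace formula, 2A = |((-15)·33 − 31·(-10)) + (31·48 − 48·33) + (48·(-45) − 53·48) + (53·(-10) − (-15)·(-45))| = 6190, so the area is 3095.
Summing gcd(|Δx|,|Δy|) over the edges gives the boundary count: gcd(46,43) + gcd(17,15) + gcd(5,93) + gcd(68,35) = 1+1+1+1 = 4.
By Pick's theorem I = A − B/2 + 1 = 3095 − 4/2 + 1 = 3094.

3094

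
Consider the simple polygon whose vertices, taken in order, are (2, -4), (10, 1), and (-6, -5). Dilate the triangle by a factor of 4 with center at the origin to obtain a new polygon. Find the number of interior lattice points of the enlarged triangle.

The shoelace formula gives twice the area as |[2·1 − 10·(-4)] + [10·(-5) − (-6)·1] + [(-6)·(-4) − 2·(-5)]| = 32, so the area is 16.
The number of boundary lattice points is Σ gcd(|Δx|,|Δy|) = gcd(8,5) + gcd(16,6) + gcd(8,1) = 1+2+1 = 4.
Scaling by 4 multiplies the area by 4² = 16 (so the new area is 256) and multiplies the boundary lattice-point count by 4, giving 16.
By Pick's theorem, the interior count of the dilated polygon is 256 − 16/2 + 1 = 249.

249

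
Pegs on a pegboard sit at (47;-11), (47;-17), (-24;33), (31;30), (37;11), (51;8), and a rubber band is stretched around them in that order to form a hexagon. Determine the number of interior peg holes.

1422

The shoelace formula gives twice the area as |[47·(-17) − 47·(-11)] + [47·33 − (-24)·(-17)] + [(-24)·30 − 31·33] + [31·11 − 37·30] + [37·8 − 51·11] + [51·(-11) − 47·8]| = 2853, so the area is 2853/2.
Summing gcd(|Δx|,|Δy|) over the edges gives the boundary count: gcd(0,6) + gcd(71,50) + gcd(55,3) + gcd(6,19) + gcd(14,3) + gcd(4,19) = 6+1+1+1+1+1 = 11.
Pick's theorem gives I = A − B/2 + 1 = 2853/2 − 11/2 + 1 = 1422.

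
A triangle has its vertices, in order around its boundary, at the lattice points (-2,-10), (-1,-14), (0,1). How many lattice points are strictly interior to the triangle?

The shoelace formula gives twice the area as |((-2)·(-14) − (-1)·(-10)) + ((-1)·1 − 0·(-14)) + (0·(-10) − (-2)·1)| = 19, so the area is 19/2.
Summing gcd(|Δx|,|Δy|) over the edges gives the boundary count: gcd(1,4) + gcd(1,15) + gcd(2,11) = 1+1+1 = 3.
By Pick's theorem A = I + B/2 − 1, so I = 19/2 − 3/2 + 1 = 9.

9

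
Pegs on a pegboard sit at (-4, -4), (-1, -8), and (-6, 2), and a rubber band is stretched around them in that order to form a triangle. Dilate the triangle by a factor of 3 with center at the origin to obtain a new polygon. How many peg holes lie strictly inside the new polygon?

34

By the shoelace formula, twice the signed area is |[(-4)·(-8) − (-1)·(-4)] + [(-1)·2 − (-6)·(-8)] + [(-6)·(-4) − (-4)·2]| = 10, so the area is 5.
Along each edge there are gcd(|Δx|,|Δy|)+1 lattice points, so counting each shared vertex once the boundary has gcd(3,4) + gcd(5,10) + gcd(2,6) = 1+5+2 = 8.
Scaling by 3 multiplies the area by 3² = 9 (so the new area is 45) and multiplies the boundary lattice-point count by 3, giving 24.
By Pick's theorem, the interior count of the dilated polygon is 45 − 24/2 + 1 = 34.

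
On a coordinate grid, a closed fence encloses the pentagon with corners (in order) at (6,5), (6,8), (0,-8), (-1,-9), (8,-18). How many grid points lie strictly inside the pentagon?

The shoelace formula gives twice the area as |[6·8 − 6·5] + [6·(-8) − 0·8] + [0·(-9) − (-1)·(-8)] + [(-1)·(-18) − 8·(-9)] + [8·5 − 6·(-18)]| = 200, so the area is 100.
Summing gcd(|Δx|,|Δy|) over the edges gives the boundary count: gcd(0,3) + gcd(6,16) + gcd(1,1) + gcd(9,9) + gcd(2,23) = 3+2+1+9+1 = 16.
By Pick's theorem A = I + B/2 − 1, so I = 100 − 16/2 + 1 = 93.

93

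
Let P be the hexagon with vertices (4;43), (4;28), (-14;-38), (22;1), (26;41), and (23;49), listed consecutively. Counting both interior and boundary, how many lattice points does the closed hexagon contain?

By the shoelace formula, twice the signed area is |(4·28 − 4·43) + (4·(-38) − (-14)·28) + ((-14)·1 − 22·(-38)) + (22·41 − 26·1) + (26·49 − 23·41) + (23·43 − 4·49)| = 3002, so the area is 1501.
The number of boundary lattice points is Σ gcd(|Δx|,|Δy|) = gcd(0,15) + gcd(18,66) + gcd(36,39) + gcd(4,40) + gcd(3,8) + gcd(19,6) = 15+6+3+4+1+1 = 30.
Pick's theorem gives I = A − B/2 + 1 = 1501 − 30/2 + 1 = 1487, so the closed region contains I + B = 1487 + 30 = 1517 lattice points.

1517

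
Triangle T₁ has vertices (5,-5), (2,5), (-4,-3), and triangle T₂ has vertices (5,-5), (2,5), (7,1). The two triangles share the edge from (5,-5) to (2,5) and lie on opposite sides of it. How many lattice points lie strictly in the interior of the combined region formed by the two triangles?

The union is the simple quadrilateral with vertices (5,-5), (-4,-3), (2,5), (7,1) in order.
By the shoelace formula, twice the signed area is |[5·(-3) − (-4)·(-5)] + [(-4)·5 − 2·(-3)] + [2·1 − 7·5] + [7·(-5) − 5·1]| = 122, so the area is 61.
Summing gcd(|Δx|,|Δy|) over the edges gives the boundary count: gcd(9,2) + gcd(6,8) + gcd(5,4) + gcd(2,6) = 1+2+1+2 = 6.
By Pick's theorem I = A − B/2 + 1 = 61 − 6/2 + 1 = 59.

59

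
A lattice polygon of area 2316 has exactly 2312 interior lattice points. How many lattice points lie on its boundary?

Pick's theorem gives A = I + B/2 − 1, so B = 2(A − I + 1) = 2(2316 − 2312 + 1) = 10.

10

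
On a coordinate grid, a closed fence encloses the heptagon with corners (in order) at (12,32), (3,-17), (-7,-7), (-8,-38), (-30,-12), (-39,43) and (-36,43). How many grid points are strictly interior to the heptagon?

2406

By the shoelace formula, twice the signed area is |(12·(-17) − 3·32) + (3·(-7) − (-7)·(-17)) + ((-7)·(-38) − (-8)·(-7)) + ((-8)·(-12) − (-30)·(-38)) + ((-30)·43 − (-39)·(-12)) + ((-39)·43 − (-36)·43) + ((-36)·32 − 12·43)| = 4829, so the area is 4829/2.
Summing gcd(|Δx|,|Δy|) over the edges gives the boundary count: gcd(9,49) + gcd(10,10) + gcd(1,31) + gcd(22,26) + gcd(9,55) + gcd(3,0) + gcd(48,11) = 1+10+1+2+1+3+1 = 19.
By Pick's theorem A = I + B/2 − 1, so I = 4829/2 − 19/2 + 1 = 2406.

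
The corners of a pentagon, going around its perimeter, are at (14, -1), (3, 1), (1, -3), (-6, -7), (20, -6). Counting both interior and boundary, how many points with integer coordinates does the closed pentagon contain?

By the shoelace formula, twice the signed area is |(14·1 − 3·(-1)) + (3·(-3) − 1·1) + (1·(-7) − (-6)·(-3)) + ((-6)·(-6) − 20·(-7)) + (20·(-1) − 14·(-6))| = 222, so the area is 111.
Summing gcd(|Δx|,|Δy|) over the edges gives the boundary count: gcd(11,2) + gcd(2,4) + gcd(7,4) + gcd(26,1) + gcd(6,5) = 1+2+1+1+1 = 6.
Pick's theorem gives I = A − B/2 + 1 = 111 − 6/2 + 1 = 109, so the closed region contains I + B = 109 + 6 = 115 lattice points.

115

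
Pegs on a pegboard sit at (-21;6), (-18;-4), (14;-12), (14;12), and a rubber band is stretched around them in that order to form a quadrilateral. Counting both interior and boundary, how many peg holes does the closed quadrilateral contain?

586

Using the shoelace formula, 2A = |((-21)·(-4) − (-18)·6) + ((-18)·(-12) − 14·(-4)) + (14·12 − 14·(-12)) + (14·6 − (-21)·12)| = 1136, so the area is 568.
The number of boundary lattice points is Σ gcd(|Δx|,|Δy|) = gcd(3,10) + gcd(32,8) + gcd(0,24) + gcd(35,6) = 1+8+24+1 = 34.
Pick's theorem gives I = A − B/2 + 1 = 568 − 34/2 + 1 = 552, so the closed region contains I + B = 552 + 34 = 586 lattice points.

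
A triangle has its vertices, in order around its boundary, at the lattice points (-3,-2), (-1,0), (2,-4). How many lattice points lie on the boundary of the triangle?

Summing gcd(|Δx|,|Δy|) over the edges gives the boundary count: gcd(2,2) + gcd(3,4) + gcd(5,2) = 2+1+1 = 4.

4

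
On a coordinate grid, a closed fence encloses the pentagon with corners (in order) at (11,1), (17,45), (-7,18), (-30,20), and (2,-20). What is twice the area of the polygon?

2281

By the shoelace formula, twice the signed area is |[11·45 − 17·1] + [17·18 − (-7)·45] + [(-7)·20 − (-30)·18] + [(-30)·(-20) − 2·20] + [2·1 − 11·(-20)]| = 2281, so the area is 1140.5.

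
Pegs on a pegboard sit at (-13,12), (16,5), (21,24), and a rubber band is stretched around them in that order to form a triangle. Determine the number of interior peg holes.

By the shoelace formula, twice the signed area is |((-13)·5 − 16·12) + (16·24 − 21·5) + (21·12 − (-13)·24)| = 586, so the area is 293.
The number of boundary lattice points is Σ gcd(|Δx|,|Δy|) = gcd(29,7) + gcd(5,19) + gcd(34,12) = 1+1+2 = 4.
By Pick's theorem A = I + B/2 − 1, so I = 293 − 4/2 + 1 = 292.

292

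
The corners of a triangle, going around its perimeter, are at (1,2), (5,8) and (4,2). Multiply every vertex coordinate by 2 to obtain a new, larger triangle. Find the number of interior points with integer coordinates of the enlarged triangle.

Using the shoelace formula, 2A = |[1·8 − 5·2] + [5·2 − 4·8] + [4·2 − 1·2]| = 18, so the area is 9.
The number of boundary lattice points is Σ gcd(|Δx|,|Δy|) = gcd(4,6) + gcd(1,6) + gcd(3,0) = 2+1+3 = 6.
Scaling by 2 multiplies the area by 2² = 4 (so the new area is 36) and multiplies the boundary lattice-point count by 2, giving 12.
By Pick's theorem, the interior count of the dilated polygon is 36 − 12/2 + 1 = 31.

31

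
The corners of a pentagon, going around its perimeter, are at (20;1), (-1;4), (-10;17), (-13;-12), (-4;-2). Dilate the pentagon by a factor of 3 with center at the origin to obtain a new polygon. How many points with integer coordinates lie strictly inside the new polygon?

2053

By the shoelace formula, twice the signed area is |[20·4 − (-1)·1] + [(-1)·17 − (-10)·4] + [(-10)·(-12) − (-13)·17] + [(-13)·(-2) − (-4)·(-12)] + [(-4)·1 − 20·(-2)]| = 459, so the area is 229.5.
Summing gcd(|Δx|,|Δy|) over the edges gives the boundary count: gcd(21,3) + gcd(9,13) + gcd(3,29) + gcd(9,10) + gcd(24,3) = 3+1+1+1+3 = 9.
Scaling by 3 multiplies the area by 3² = 9 (so the new area is 4131/2) and multiplies the boundary lattice-point count by 3, giving 27.
By Pick's theorem, the interior count of the dilated polygon is 4131/2 − 27/2 + 1 = 2053.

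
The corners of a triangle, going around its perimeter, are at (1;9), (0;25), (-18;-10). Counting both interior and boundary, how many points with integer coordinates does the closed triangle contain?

173

The shoelace formula gives twice the area as |(1·25 − 0·9) + (0·(-10) − (-18)·25) + ((-18)·9 − 1·(-10))| = 323, so the area is 323/2.
Summing gcd(|Δx|,|Δy|) over the edges gives the boundary count: gcd(1,16) + gcd(18,35) + gcd(19,19) = 1+1+19 = 21.
Pick's theorem gives I = A − B/2 + 1 = 323/2 − 21/2 + 1 = 152, so the closed region contains I + B = 152 + 21 = 173 lattice points.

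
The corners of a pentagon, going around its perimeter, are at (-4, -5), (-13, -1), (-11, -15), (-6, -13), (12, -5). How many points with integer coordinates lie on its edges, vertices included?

Along each edge there are gcd(|Δx|,|Δy|)+1 lattice points, so counting each shared vertex once the boundary has gcd(9,4) + gcd(2,14) + gcd(5,2) + gcd(18,8) + gcd(16,0) = 1+2+1+2+16 = 22.

22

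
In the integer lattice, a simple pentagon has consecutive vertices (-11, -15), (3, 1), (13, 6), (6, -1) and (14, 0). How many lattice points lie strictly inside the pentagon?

94

Using the shoelace formula, 2A = |((-11)·1 − 3·(-15)) + (3·6 − 13·1) + (13·(-1) − 6·6) + (6·0 − 14·(-1)) + (14·(-15) − (-11)·0)| = 206, so the area is 103.
Summing gcd(|Δx|,|Δy|) over the edges gives the boundary count: gcd(14,16) + gcd(10,5) + gcd(7,7) + gcd(8,1) + gcd(25,15) = 2+5+7+1+5 = 20.
By Pick's theorem A = I + B/2 − 1, so I = 103 − 20/2 + 1 = 94.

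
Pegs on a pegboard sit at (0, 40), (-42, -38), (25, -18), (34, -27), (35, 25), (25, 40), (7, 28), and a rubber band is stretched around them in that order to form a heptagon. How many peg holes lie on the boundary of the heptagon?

Along each edge there are gcd(|Δx|,|Δy|)+1 lattice points, so counting each shared vertex once the boundary has gcd(42,78) + gcd(67,20) + gcd(9,9) + gcd(1,52) + gcd(10,15) + gcd(18,12) + gcd(7,12) = 6+1+9+1+5+6+1 = 29.

29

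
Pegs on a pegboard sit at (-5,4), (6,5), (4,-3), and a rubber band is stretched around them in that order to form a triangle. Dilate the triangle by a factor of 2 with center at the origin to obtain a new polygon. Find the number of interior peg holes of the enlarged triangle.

By the shoelace formula, twice the signed area is |[(-5)·5 − 6·4] + [6·(-3) − 4·5] + [4·4 − (-5)·(-3)]| = 86, so the area is 43.
Summing gcd(|Δx|,|Δy|) over the edges gives the boundary count: gcd(11,1) + gcd(2,8) + gcd(9,7) = 1+2+1 = 4.
Scaling by 2 multiplies the area by 2² = 4 (so the new area is 172) and multiplies the boundary lattice-point count by 2, giving 8.
By Pick's theorem, the interior count of the dilated polygon is 172 − 8/2 + 1 = 169.

169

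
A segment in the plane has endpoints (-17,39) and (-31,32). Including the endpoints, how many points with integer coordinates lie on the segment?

8

The number of lattice points on a segment between lattice points is gcd(|Δx|,|Δy|) + 1 = gcd(14,7) + 1 = 7 + 1 = 8.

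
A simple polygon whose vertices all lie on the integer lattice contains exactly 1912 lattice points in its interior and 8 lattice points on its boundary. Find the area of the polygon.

1915

Pick's theorem states A = I + B/2 − 1, so A = 1912 + 8/2 − 1 = 1915.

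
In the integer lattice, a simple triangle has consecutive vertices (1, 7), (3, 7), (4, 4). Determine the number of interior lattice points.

Using the shoelace formula, 2A = |(1·7 − 3·7) + (3·4 − 4·7) + (4·7 − 1·4)| = 6, so the area is 3.
Summing gcd(|Δx|,|Δy|) over the edges gives the boundary count: gcd(2,0) + gcd(1,3) + gcd(3,3) = 2+1+3 = 6.
By Pick's theorem A = I + B/2 − 1, so I = 3 − 6/2 + 1 = 1.

1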